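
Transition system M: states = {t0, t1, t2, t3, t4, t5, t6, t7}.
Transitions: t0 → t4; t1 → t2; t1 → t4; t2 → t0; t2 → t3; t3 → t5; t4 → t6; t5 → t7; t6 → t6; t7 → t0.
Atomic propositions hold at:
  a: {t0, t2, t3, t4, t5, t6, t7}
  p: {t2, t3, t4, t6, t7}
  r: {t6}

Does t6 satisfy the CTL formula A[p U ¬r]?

Sat(¬r) = {t0, t1, t2, t3, t4, t5, t7}
A[p U ¬r]: least fixpoint, start Z0 = Sat(¬r) = {t0, t1, t2, t3, t4, t5, t7}, add states in Sat(p) with every successor in Z. Already a fixed point.
Sat(A[p U ¬r]) = {t0, t1, t2, t3, t4, t5, t7}
t6 ∉ Sat(A[p U ¬r]) = {t0, t1, t2, t3, t4, t5, t7}, so the formula does not hold at t6.

No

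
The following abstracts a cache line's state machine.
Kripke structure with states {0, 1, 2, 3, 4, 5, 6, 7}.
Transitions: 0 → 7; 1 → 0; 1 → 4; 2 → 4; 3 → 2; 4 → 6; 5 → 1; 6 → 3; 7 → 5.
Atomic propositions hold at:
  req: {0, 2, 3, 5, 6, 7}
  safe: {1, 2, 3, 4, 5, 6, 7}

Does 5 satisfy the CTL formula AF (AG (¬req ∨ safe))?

Sat(¬req) = {1, 4}
Sat(¬req ∨ safe) = {1, 2, 3, 4, 5, 6, 7}
AG (¬req ∨ safe): greatest fixpoint, start Z0 = {1, 2, 3, 4, 5, 6, 7}, keep only states in Sat with every successor in Z. Z1 = {2, 3, 4, 5, 6, 7}; Z2 = {2, 3, 4, 6, 7}; Z3 = {2, 3, 4, 6}; fixed.
Sat(AG (¬req ∨ safe)) = {2, 3, 4, 6}
AF (AG (¬req ∨ safe)): least fixpoint, start Z0 = {2, 3, 4, 6}, add states with every successor in Z. Already a fixed point.
Sat(AF (AG (¬req ∨ safe))) = {2, 3, 4, 6}
5 ∉ Sat(AF (AG (¬req ∨ safe))) = {2, 3, 4, 6}, so the formula does not hold at 5.

No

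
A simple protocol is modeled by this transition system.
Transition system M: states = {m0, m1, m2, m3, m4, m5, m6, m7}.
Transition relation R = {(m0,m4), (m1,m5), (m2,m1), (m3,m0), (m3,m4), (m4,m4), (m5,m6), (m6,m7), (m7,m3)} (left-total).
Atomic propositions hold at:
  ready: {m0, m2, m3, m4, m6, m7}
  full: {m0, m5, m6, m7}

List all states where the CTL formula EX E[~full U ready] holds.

{m0, m3, m4, m5, m6, m7}

Sat(~full) = {m1, m2, m3, m4}
E[~full U ready]: least fixpoint, start Z0 = Sat(ready) = {m0, m2, m3, m4, m6, m7}, add states in Sat(~full) with some successor in Z. Already a fixed point.
Sat(E[~full U ready]) = {m0, m2, m3, m4, m6, m7}
Sat(EX E[~full U ready]) = {s : some successor in {m0, m2, m3, m4, m6, m7}} = {m0, m3, m4, m5, m6, m7}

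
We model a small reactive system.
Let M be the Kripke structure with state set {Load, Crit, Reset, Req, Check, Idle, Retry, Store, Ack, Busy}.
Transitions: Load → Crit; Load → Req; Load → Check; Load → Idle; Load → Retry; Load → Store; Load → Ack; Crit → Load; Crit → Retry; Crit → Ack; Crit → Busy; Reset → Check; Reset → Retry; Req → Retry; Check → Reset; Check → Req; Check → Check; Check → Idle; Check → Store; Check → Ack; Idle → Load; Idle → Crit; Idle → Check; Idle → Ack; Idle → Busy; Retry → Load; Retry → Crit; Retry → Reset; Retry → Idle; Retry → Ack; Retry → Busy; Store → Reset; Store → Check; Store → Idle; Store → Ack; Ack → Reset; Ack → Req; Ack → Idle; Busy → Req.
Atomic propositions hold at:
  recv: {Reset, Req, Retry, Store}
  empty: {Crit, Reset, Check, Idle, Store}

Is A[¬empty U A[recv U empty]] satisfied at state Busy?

No

Sat(¬empty) = {Load, Req, Retry, Ack, Busy}
A[recv U empty]: least fixpoint, start Z0 = Sat(empty) = {Crit, Reset, Check, Idle, Store}, add states in Sat(recv) with every successor in Z. Already a fixed point.
Sat(A[recv U empty]) = {Crit, Reset, Check, Idle, Store}
A[¬empty U A[recv U empty]]: least fixpoint, start Z0 = Sat(A[recv U empty]) = {Crit, Reset, Check, Idle, Store}, add states in Sat(¬empty) with every successor in Z. Already a fixed point.
Sat(A[¬empty U A[recv U empty]]) = {Crit, Reset, Check, Idle, Store}
Busy ∉ Sat(A[¬empty U A[recv U empty]]) = {Crit, Reset, Check, Idle, Store}, so the formula does not hold at Busy.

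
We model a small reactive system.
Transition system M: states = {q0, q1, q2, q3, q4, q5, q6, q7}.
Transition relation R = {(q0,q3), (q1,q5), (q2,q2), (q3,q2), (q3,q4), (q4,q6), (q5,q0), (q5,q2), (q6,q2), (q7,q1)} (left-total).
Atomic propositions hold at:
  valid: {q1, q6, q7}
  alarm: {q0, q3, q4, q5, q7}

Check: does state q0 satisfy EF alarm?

Yes

EF alarm: least fixpoint, start Z0 = {q0, q3, q4, q5, q7}, add states with some successor in Z. Z1 = {q0, q1, q3, q4, q5, q7}; fixed.
Sat(EF alarm) = {q0, q1, q3, q4, q5, q7}
q0 ∈ Sat(EF alarm) = {q0, q1, q3, q4, q5, q7}, so the formula holds at q0.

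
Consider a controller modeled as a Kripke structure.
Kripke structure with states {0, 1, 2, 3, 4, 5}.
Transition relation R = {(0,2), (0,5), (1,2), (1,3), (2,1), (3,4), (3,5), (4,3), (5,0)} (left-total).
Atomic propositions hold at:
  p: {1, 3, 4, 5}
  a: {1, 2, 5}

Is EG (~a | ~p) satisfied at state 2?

No

Sat(~a) = {0, 3, 4}
Sat(~p) = {0, 2}
Sat(~a | ~p) = {0, 2, 3, 4}
EG (~a | ~p): greatest fixpoint, start Z0 = {0, 2, 3, 4}, keep only states in Sat with some successor in Z. Z1 = {0, 3, 4}; Z2 = {3, 4}; fixed.
Sat(EG (~a | ~p)) = {3, 4}
2 ∉ Sat(EG (~a | ~p)) = {3, 4}, so the formula does not hold at 2.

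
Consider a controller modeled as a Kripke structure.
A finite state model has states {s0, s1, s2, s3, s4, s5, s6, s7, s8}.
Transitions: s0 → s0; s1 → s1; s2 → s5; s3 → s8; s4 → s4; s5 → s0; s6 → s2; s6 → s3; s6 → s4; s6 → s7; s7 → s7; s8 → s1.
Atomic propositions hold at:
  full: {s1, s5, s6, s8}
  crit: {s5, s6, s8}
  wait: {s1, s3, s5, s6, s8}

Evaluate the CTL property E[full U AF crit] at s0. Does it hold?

AF crit: least fixpoint, start Z0 = {s5, s6, s8}, add states with every successor in Z. Z1 = {s2, s3, s5, s6, s8}; fixed.
Sat(AF crit) = {s2, s3, s5, s6, s8}
E[full U AF crit]: least fixpoint, start Z0 = Sat(AF crit) = {s2, s3, s5, s6, s8}, add states in Sat(full) with some successor in Z. Already a fixed point.
Sat(E[full U AF crit]) = {s2, s3, s5, s6, s8}
s0 ∉ Sat(E[full U AF crit]) = {s2, s3, s5, s6, s8}, so the formula does not hold at s0.

No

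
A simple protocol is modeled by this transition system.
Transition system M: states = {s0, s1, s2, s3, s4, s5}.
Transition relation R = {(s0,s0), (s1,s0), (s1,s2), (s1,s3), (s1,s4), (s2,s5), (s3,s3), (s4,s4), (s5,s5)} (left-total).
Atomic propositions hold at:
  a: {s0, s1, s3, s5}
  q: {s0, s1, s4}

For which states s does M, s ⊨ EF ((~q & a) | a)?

{s0, s1, s2, s3, s5}

Sat(~q) = {s2, s3, s5}
Sat(~q & a) = {s3, s5}
Sat((~q & a) | a) = {s0, s1, s3, s5}
EF ((~q & a) | a): least fixpoint, start Z0 = {s0, s1, s3, s5}, add states with some successor in Z. Z1 = {s0, s1, s2, s3, s5}; fixed.
Sat(EF ((~q & a) | a)) = {s0, s1, s2, s3, s5}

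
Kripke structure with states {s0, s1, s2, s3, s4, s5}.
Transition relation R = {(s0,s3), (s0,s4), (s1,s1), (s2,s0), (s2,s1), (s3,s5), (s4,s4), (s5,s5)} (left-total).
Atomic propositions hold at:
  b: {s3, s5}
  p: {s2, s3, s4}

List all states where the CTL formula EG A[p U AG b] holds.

AG b: greatest fixpoint, start Z0 = {s3, s5}, keep only states in Sat with every successor in Z. Already a fixed point.
Sat(AG b) = {s3, s5}
A[p U AG b]: least fixpoint, start Z0 = Sat(AG b) = {s3, s5}, add states in Sat(p) with every successor in Z. Already a fixed point.
Sat(A[p U AG b]) = {s3, s5}
EG A[p U AG b]: greatest fixpoint, start Z0 = {s3, s5}, keep only states in Sat with some successor in Z. Already a fixed point.
Sat(EG A[p U AG b]) = {s3, s5}

{s3, s5}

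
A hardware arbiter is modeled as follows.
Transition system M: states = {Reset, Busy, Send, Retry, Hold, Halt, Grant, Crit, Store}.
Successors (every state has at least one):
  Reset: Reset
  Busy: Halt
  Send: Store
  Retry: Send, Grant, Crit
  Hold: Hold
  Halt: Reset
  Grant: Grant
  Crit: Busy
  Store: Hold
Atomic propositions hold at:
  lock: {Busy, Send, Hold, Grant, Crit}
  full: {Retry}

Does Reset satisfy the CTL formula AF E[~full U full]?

No

Sat(~full) = {Reset, Busy, Send, Hold, Halt, Grant, Crit, Store}
E[~full U full]: least fixpoint, start Z0 = Sat(full) = {Retry}, add states in Sat(~full) with some successor in Z. Already a fixed point.
Sat(E[~full U full]) = {Retry}
AF E[~full U full]: least fixpoint, start Z0 = {Retry}, add states with every successor in Z. Already a fixed point.
Sat(AF E[~full U full]) = {Retry}
Reset ∉ Sat(AF E[~full U full]) = {Retry}, so the formula does not hold at Reset.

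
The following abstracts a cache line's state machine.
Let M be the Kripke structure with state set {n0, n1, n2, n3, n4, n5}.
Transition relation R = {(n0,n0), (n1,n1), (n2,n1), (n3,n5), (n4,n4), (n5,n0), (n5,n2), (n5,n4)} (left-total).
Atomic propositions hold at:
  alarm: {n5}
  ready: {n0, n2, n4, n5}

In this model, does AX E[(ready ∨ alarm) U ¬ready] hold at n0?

Sat(ready ∨ alarm) = {n0, n2, n4, n5}
Sat(¬ready) = {n1, n3}
E[(ready ∨ alarm) U ¬ready]: least fixpoint, start Z0 = Sat(¬ready) = {n1, n3}, add states in Sat(ready ∨ alarm) with some successor in Z. Z1 = {n1, n2, n3}; Z2 = {n1, n2, n3, n5}; fixed.
Sat(E[(ready ∨ alarm) U ¬ready]) = {n1, n2, n3, n5}
Sat(AX E[(ready ∨ alarm) U ¬ready]) = {s : every successor in {n1, n2, n3, n5}} = {n1, n2, n3}
n0 ∉ Sat(AX E[(ready ∨ alarm) U ¬ready]) = {n1, n2, n3}, so the formula does not hold at n0.

No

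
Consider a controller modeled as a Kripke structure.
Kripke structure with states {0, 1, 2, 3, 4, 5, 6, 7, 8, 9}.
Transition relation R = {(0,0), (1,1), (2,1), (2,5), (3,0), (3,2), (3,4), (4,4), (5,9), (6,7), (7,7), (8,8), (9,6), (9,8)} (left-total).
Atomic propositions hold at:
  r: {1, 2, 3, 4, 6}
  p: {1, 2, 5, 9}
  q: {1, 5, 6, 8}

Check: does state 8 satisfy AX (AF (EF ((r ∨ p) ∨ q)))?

Yes

Sat(r ∨ p) = {1, 2, 3, 4, 5, 6, 9}
Sat((r ∨ p) ∨ q) = {1, 2, 3, 4, 5, 6, 8, 9}
EF ((r ∨ p) ∨ q): least fixpoint, start Z0 = {1, 2, 3, 4, 5, 6, 8, 9}, add states with some successor in Z. Already a fixed point.
Sat(EF ((r ∨ p) ∨ q)) = {1, 2, 3, 4, 5, 6, 8, 9}
AF (EF ((r ∨ p) ∨ q)): least fixpoint, start Z0 = {1, 2, 3, 4, 5, 6, 8, 9}, add states with every successor in Z. Already a fixed point.
Sat(AF (EF ((r ∨ p) ∨ q))) = {1, 2, 3, 4, 5, 6, 8, 9}
Sat(AX (AF (EF ((r ∨ p) ∨ q)))) = {s : every successor in {1, 2, 3, 4, 5, 6, 8, 9}} = {1, 2, 4, 5, 8, 9}
8 ∈ Sat(AX (AF (EF ((r ∨ p) ∨ q)))) = {1, 2, 4, 5, 8, 9}, so the formula holds at 8.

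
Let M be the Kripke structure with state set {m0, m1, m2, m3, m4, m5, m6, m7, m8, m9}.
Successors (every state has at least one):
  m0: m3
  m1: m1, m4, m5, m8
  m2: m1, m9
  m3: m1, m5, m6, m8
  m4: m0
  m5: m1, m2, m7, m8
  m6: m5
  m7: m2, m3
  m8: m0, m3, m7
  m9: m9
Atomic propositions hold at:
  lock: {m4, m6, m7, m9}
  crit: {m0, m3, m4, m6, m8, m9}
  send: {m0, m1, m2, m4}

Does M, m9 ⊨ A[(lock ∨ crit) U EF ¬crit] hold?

No

Sat(lock ∨ crit) = {m0, m3, m4, m6, m7, m8, m9}
Sat(¬crit) = {m1, m2, m5, m7}
EF ¬crit: least fixpoint, start Z0 = {m1, m2, m5, m7}, add states with some successor in Z. Z1 = {m1, m2, m3, m5, m6, m7, m8}; Z2 = {m0, m1, m2, m3, m5, m6, m7, m8}; Z3 = {m0, m1, m2, m3, m4, m5, m6, m7, m8}; fixed.
Sat(EF ¬crit) = {m0, m1, m2, m3, m4, m5, m6, m7, m8}
A[(lock ∨ crit) U EF ¬crit]: least fixpoint, start Z0 = Sat(EF ¬crit) = {m0, m1, m2, m3, m4, m5, m6, m7, m8}, add states in Sat(lock ∨ crit) with every successor in Z. Already a fixed point.
Sat(A[(lock ∨ crit) U EF ¬crit]) = {m0, m1, m2, m3, m4, m5, m6, m7, m8}
m9 ∉ Sat(A[(lock ∨ crit) U EF ¬crit]) = {m0, m1, m2, m3, m4, m5, m6, m7, m8}, so the formula does not hold at m9.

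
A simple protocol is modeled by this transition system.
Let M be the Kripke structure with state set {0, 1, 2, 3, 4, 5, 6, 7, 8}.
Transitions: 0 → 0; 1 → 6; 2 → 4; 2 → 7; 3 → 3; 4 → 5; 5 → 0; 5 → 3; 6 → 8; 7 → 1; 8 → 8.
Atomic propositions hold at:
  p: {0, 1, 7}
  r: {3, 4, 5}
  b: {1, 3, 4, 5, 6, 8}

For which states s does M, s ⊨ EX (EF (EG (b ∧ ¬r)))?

{1, 2, 6, 7, 8}

Sat(¬r) = {0, 1, 2, 6, 7, 8}
Sat(b ∧ ¬r) = {1, 6, 8}
EG (b ∧ ¬r): greatest fixpoint, start Z0 = {1, 6, 8}, keep only states in Sat with some successor in Z. Already a fixed point.
Sat(EG (b ∧ ¬r)) = {1, 6, 8}
EF (EG (b ∧ ¬r)): least fixpoint, start Z0 = {1, 6, 8}, add states with some successor in Z. Z1 = {1, 6, 7, 8}; Z2 = {1, 2, 6, 7, 8}; fixed.
Sat(EF (EG (b ∧ ¬r))) = {1, 2, 6, 7, 8}
Sat(EX (EF (EG (b ∧ ¬r)))) = {s : some successor in {1, 2, 6, 7, 8}} = {1, 2, 6, 7, 8}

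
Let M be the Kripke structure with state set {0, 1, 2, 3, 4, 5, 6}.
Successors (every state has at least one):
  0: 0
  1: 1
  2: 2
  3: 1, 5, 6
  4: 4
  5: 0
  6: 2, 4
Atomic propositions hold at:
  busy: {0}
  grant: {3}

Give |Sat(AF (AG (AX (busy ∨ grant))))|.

2

Sat(busy ∨ grant) = {0, 3}
Sat(AX (busy ∨ grant)) = {s : every successor in {0, 3}} = {0, 5}
AG (AX (busy ∨ grant)): greatest fixpoint, start Z0 = {0, 5}, keep only states in Sat with every successor in Z. Already a fixed point.
Sat(AG (AX (busy ∨ grant))) = {0, 5}
AF (AG (AX (busy ∨ grant))): least fixpoint, start Z0 = {0, 5}, add states with every successor in Z. Already a fixed point.
Sat(AF (AG (AX (busy ∨ grant)))) = {0, 5}
|Sat(AF (AG (AX (busy ∨ grant))))| = |{0, 5}| = 2.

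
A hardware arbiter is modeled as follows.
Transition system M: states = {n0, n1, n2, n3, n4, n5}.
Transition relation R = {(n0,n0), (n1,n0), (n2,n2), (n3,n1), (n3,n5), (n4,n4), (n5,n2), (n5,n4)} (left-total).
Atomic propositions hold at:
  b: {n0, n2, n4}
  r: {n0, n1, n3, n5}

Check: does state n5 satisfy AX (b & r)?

No

Sat(b & r) = {n0}
Sat(AX (b & r)) = {s : every successor in {n0}} = {n0, n1}
n5 ∉ Sat(AX (b & r)) = {n0, n1}, so the formula does not hold at n5.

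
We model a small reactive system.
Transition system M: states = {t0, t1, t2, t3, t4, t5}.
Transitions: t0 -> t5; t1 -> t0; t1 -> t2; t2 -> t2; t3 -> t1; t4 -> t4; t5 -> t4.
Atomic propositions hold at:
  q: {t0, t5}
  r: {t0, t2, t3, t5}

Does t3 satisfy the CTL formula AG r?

No

AG r: greatest fixpoint, start Z0 = {t0, t2, t3, t5}, keep only states in Sat with every successor in Z. Z1 = {t0, t2}; Z2 = {t2}; fixed.
Sat(AG r) = {t2}
t3 ∉ Sat(AG r) = {t2}, so the formula does not hold at t3.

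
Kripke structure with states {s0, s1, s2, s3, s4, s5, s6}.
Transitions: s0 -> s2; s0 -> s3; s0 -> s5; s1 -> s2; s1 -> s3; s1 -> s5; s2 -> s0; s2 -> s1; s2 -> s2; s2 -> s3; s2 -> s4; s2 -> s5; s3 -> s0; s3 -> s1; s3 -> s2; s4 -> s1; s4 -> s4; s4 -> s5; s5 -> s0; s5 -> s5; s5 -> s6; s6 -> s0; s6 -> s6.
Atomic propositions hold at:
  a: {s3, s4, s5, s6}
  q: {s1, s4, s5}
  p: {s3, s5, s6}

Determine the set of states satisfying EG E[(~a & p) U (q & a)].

{s4, s5}

Sat(~a) = {s0, s1, s2}
Sat(~a & p) = ∅
Sat(q & a) = {s4, s5}
E[(~a & p) U (q & a)]: least fixpoint, start Z0 = Sat((q & a)) = {s4, s5}, add states in Sat(~a & p) with some successor in Z. Already a fixed point.
Sat(E[(~a & p) U (q & a)]) = {s4, s5}
EG E[(~a & p) U (q & a)]: greatest fixpoint, start Z0 = {s4, s5}, keep only states in Sat with some successor in Z. Already a fixed point.
Sat(EG E[(~a & p) U (q & a)]) = {s4, s5}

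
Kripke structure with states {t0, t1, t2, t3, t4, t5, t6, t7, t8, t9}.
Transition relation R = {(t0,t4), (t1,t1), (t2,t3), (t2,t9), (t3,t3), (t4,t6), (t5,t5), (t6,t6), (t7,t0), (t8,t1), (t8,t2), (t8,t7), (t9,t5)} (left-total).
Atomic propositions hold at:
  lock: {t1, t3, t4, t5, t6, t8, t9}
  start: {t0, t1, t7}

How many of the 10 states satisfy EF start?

EF start: least fixpoint, start Z0 = {t0, t1, t7}, add states with some successor in Z. Z1 = {t0, t1, t7, t8}; fixed.
Sat(EF start) = {t0, t1, t7, t8}
|Sat(EF start)| = |{t0, t1, t7, t8}| = 4.

4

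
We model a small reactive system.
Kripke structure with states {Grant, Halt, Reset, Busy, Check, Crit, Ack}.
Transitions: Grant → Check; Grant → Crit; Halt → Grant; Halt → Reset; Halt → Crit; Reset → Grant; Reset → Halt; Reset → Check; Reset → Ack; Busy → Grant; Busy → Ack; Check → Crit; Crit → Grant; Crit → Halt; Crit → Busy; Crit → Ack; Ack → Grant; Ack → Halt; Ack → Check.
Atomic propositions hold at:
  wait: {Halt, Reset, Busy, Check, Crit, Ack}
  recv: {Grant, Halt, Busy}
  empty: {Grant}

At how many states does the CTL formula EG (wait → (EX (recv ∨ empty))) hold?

Sat(recv ∨ empty) = {Grant, Halt, Busy}
Sat(EX (recv ∨ empty)) = {s : some successor in {Grant, Halt, Busy}} = {Halt, Reset, Busy, Crit, Ack}
Sat(wait → (EX (recv ∨ empty))) = {Grant, Halt, Reset, Busy, Crit, Ack}
EG (wait → (EX (recv ∨ empty))): greatest fixpoint, start Z0 = {Grant, Halt, Reset, Busy, Crit, Ack}, keep only states in Sat with some successor in Z. Already a fixed point.
Sat(EG (wait → (EX (recv ∨ empty)))) = {Grant, Halt, Reset, Busy, Crit, Ack}
|Sat(EG (wait → (EX (recv ∨ empty))))| = |{Grant, Halt, Reset, Busy, Crit, Ack}| = 6.

6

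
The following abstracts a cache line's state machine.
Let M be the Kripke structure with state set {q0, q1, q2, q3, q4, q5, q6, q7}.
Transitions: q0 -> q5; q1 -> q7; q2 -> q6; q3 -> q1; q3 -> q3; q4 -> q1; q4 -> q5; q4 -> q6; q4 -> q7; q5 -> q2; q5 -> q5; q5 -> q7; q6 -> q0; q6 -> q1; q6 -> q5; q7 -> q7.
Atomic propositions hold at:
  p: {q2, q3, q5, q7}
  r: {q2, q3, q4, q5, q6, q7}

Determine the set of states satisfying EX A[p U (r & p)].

Sat(r & p) = {q2, q3, q5, q7}
A[p U (r & p)]: least fixpoint, start Z0 = Sat((r & p)) = {q2, q3, q5, q7}, add states in Sat(p) with every successor in Z. Already a fixed point.
Sat(A[p U (r & p)]) = {q2, q3, q5, q7}
Sat(EX A[p U (r & p)]) = {s : some successor in {q2, q3, q5, q7}} = {q0, q1, q3, q4, q5, q6, q7}

{q0, q1, q3, q4, q5, q6, q7}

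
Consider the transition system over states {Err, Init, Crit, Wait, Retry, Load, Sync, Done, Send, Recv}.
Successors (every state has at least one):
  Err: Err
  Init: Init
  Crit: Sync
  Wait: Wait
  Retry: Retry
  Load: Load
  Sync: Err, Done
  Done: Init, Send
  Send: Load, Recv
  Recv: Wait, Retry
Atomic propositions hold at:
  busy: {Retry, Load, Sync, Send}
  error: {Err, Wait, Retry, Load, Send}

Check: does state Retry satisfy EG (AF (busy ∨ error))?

Sat(busy ∨ error) = {Err, Wait, Retry, Load, Sync, Send}
AF (busy ∨ error): least fixpoint, start Z0 = {Err, Wait, Retry, Load, Sync, Send}, add states with every successor in Z. Z1 = {Err, Crit, Wait, Retry, Load, Sync, Send, Recv}; fixed.
Sat(AF (busy ∨ error)) = {Err, Crit, Wait, Retry, Load, Sync, Send, Recv}
EG (AF (busy ∨ error)): greatest fixpoint, start Z0 = {Err, Crit, Wait, Retry, Load, Sync, Send, Recv}, keep only states in Sat with some successor in Z. Already a fixed point.
Sat(EG (AF (busy ∨ error))) = {Err, Crit, Wait, Retry, Load, Sync, Send, Recv}
Retry ∈ Sat(EG (AF (busy ∨ error))) = {Err, Crit, Wait, Retry, Load, Sync, Send, Recv}, so the formula holds at Retry.

Yes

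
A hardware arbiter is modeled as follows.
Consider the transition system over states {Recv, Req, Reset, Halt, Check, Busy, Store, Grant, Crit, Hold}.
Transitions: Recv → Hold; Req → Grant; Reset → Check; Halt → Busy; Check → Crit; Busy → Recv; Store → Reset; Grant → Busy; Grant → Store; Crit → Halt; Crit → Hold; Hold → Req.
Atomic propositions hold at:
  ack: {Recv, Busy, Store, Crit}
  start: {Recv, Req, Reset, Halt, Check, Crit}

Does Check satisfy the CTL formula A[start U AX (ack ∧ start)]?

Sat(ack ∧ start) = {Recv, Crit}
Sat(AX (ack ∧ start)) = {s : every successor in {Recv, Crit}} = {Check, Busy}
A[start U AX (ack ∧ start)]: least fixpoint, start Z0 = Sat(AX (ack ∧ start)) = {Check, Busy}, add states in Sat(start) with every successor in Z. Z1 = {Reset, Halt, Check, Busy}; fixed.
Sat(A[start U AX (ack ∧ start)]) = {Reset, Halt, Check, Busy}
Check ∈ Sat(A[start U AX (ack ∧ start)]) = {Reset, Halt, Check, Busy}, so the formula holds at Check.

Yes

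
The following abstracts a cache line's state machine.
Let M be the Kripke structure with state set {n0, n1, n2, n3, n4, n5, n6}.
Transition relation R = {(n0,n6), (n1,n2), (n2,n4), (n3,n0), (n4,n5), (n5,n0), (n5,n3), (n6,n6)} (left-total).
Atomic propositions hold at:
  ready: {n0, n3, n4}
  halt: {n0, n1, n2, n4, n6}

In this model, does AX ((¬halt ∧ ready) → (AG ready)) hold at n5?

No

Sat(¬halt) = {n3, n5}
Sat(¬halt ∧ ready) = {n3}
AG ready: greatest fixpoint, start Z0 = {n0, n3, n4}, keep only states in Sat with every successor in Z. Z1 = {n3}; Z2 = ∅; fixed.
Sat(AG ready) = ∅
Sat((¬halt ∧ ready) → (AG ready)) = {n0, n1, n2, n4, n5, n6}
Sat(AX ((¬halt ∧ ready) → (AG ready))) = {s : every successor in {n0, n1, n2, n4, n5, n6}} = {n0, n1, n2, n3, n4, n6}
n5 ∉ Sat(AX ((¬halt ∧ ready) → (AG ready))) = {n0, n1, n2, n3, n4, n6}, so the formula does not hold at n5.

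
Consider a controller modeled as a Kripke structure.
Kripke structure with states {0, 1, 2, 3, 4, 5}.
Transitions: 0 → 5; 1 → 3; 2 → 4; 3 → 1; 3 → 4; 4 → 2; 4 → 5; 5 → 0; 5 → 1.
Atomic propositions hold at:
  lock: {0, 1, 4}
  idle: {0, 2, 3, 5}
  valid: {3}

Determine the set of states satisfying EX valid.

{1}

Sat(EX valid) = {s : some successor in {3}} = {1}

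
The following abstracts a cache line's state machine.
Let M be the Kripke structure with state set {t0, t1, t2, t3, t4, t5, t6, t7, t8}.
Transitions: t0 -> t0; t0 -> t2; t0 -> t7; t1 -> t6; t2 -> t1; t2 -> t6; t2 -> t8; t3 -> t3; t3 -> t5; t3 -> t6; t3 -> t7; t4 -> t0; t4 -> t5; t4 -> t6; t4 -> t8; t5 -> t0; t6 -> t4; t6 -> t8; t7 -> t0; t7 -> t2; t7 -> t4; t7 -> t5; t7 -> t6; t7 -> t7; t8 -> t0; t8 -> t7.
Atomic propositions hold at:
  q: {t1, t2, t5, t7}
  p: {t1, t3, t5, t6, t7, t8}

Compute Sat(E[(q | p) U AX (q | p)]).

{t1, t2, t3, t6, t7, t8}

Sat(q | p) = {t1, t2, t3, t5, t6, t7, t8}
Sat(AX (q | p)) = {s : every successor in {t1, t2, t3, t5, t6, t7, t8}} = {t1, t2, t3}
E[(q | p) U AX (q | p)]: least fixpoint, start Z0 = Sat(AX (q | p)) = {t1, t2, t3}, add states in Sat(q | p) with some successor in Z. Z1 = {t1, t2, t3, t7}; Z2 = {t1, t2, t3, t7, t8}; Z3 = {t1, t2, t3, t6, t7, t8}; fixed.
Sat(E[(q | p) U AX (q | p)]) = {t1, t2, t3, t6, t7, t8}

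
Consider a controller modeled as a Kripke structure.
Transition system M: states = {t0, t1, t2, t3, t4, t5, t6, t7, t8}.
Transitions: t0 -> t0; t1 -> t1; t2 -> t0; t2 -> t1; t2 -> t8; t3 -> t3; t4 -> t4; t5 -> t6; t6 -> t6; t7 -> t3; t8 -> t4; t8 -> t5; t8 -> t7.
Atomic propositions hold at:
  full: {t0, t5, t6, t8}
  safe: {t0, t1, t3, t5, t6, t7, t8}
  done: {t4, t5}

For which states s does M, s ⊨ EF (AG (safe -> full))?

Sat(safe -> full) = {t0, t2, t4, t5, t6, t8}
AG (safe -> full): greatest fixpoint, start Z0 = {t0, t2, t4, t5, t6, t8}, keep only states in Sat with every successor in Z. Z1 = {t0, t4, t5, t6}; fixed.
Sat(AG (safe -> full)) = {t0, t4, t5, t6}
EF (AG (safe -> full)): least fixpoint, start Z0 = {t0, t4, t5, t6}, add states with some successor in Z. Z1 = {t0, t2, t4, t5, t6, t8}; fixed.
Sat(EF (AG (safe -> full))) = {t0, t2, t4, t5, t6, t8}

{t0, t2, t4, t5, t6, t8}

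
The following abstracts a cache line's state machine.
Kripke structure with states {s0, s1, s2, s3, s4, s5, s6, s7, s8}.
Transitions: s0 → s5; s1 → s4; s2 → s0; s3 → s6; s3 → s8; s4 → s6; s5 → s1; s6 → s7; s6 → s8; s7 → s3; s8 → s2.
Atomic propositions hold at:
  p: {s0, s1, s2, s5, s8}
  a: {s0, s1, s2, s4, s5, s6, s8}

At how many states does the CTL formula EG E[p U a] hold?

7

E[p U a]: least fixpoint, start Z0 = Sat(a) = {s0, s1, s2, s4, s5, s6, s8}, add states in Sat(p) with some successor in Z. Already a fixed point.
Sat(E[p U a]) = {s0, s1, s2, s4, s5, s6, s8}
EG E[p U a]: greatest fixpoint, start Z0 = {s0, s1, s2, s4, s5, s6, s8}, keep only states in Sat with some successor in Z. Already a fixed point.
Sat(EG E[p U a]) = {s0, s1, s2, s4, s5, s6, s8}
|Sat(EG E[p U a])| = |{s0, s1, s2, s4, s5, s6, s8}| = 7.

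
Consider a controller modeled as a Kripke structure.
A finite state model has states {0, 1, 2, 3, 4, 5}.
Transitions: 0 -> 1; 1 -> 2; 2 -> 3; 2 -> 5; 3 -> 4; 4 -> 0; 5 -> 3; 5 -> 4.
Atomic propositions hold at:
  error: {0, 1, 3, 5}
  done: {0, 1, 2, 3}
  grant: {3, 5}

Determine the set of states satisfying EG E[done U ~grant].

{0, 1, 2, 3, 4}

Sat(~grant) = {0, 1, 2, 4}
E[done U ~grant]: least fixpoint, start Z0 = Sat(~grant) = {0, 1, 2, 4}, add states in Sat(done) with some successor in Z. Z1 = {0, 1, 2, 3, 4}; fixed.
Sat(E[done U ~grant]) = {0, 1, 2, 3, 4}
EG E[done U ~grant]: greatest fixpoint, start Z0 = {0, 1, 2, 3, 4}, keep only states in Sat with some successor in Z. Already a fixed point.
Sat(EG E[done U ~grant]) = {0, 1, 2, 3, 4}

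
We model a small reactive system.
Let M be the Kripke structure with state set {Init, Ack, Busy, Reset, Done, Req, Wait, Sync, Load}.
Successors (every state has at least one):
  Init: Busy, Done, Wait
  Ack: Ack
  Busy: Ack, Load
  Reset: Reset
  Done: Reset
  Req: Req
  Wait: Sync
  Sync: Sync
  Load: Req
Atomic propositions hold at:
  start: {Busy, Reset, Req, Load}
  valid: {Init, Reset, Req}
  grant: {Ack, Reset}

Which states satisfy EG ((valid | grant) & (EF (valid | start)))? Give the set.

{Reset, Req}

Sat(valid | grant) = {Init, Ack, Reset, Req}
Sat(valid | start) = {Init, Busy, Reset, Req, Load}
EF (valid | start): least fixpoint, start Z0 = {Init, Busy, Reset, Req, Load}, add states with some successor in Z. Z1 = {Init, Busy, Reset, Done, Req, Load}; fixed.
Sat(EF (valid | start)) = {Init, Busy, Reset, Done, Req, Load}
Sat((valid | grant) & (EF (valid | start))) = {Init, Reset, Req}
EG ((valid | grant) & (EF (valid | start))): greatest fixpoint, start Z0 = {Init, Reset, Req}, keep only states in Sat with some successor in Z. Z1 = {Reset, Req}; fixed.
Sat(EG ((valid | grant) & (EF (valid | start)))) = {Reset, Req}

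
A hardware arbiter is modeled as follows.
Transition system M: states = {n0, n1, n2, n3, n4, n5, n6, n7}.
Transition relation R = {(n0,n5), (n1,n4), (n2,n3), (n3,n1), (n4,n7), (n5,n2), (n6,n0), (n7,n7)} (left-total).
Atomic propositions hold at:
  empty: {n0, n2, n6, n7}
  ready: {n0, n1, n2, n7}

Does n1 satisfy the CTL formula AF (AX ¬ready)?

Yes

Sat(¬ready) = {n3, n4, n5, n6}
Sat(AX ¬ready) = {s : every successor in {n3, n4, n5, n6}} = {n0, n1, n2}
AF (AX ¬ready): least fixpoint, start Z0 = {n0, n1, n2}, add states with every successor in Z. Z1 = {n0, n1, n2, n3, n5, n6}; fixed.
Sat(AF (AX ¬ready)) = {n0, n1, n2, n3, n5, n6}
n1 ∈ Sat(AF (AX ¬ready)) = {n0, n1, n2, n3, n5, n6}, so the formula holds at n1.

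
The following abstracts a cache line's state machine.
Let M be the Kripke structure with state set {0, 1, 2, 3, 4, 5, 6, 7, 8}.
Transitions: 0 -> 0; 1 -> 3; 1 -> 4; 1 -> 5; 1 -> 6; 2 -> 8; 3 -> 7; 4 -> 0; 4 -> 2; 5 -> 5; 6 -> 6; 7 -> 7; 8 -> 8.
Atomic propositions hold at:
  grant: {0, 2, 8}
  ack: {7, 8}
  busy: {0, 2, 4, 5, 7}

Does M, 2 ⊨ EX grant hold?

Yes

Sat(EX grant) = {s : some successor in {0, 2, 8}} = {0, 2, 4, 8}
2 ∈ Sat(EX grant) = {0, 2, 4, 8}, so the formula holds at 2.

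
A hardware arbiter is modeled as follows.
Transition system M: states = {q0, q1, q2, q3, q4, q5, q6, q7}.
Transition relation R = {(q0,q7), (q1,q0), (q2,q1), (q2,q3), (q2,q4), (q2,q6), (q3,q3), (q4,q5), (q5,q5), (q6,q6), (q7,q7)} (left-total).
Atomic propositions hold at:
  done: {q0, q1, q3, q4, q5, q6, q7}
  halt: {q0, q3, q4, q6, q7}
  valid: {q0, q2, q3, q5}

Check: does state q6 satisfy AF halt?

Yes

AF halt: least fixpoint, start Z0 = {q0, q3, q4, q6, q7}, add states with every successor in Z. Z1 = {q0, q1, q3, q4, q6, q7}; Z2 = {q0, q1, q2, q3, q4, q6, q7}; fixed.
Sat(AF halt) = {q0, q1, q2, q3, q4, q6, q7}
q6 ∈ Sat(AF halt) = {q0, q1, q2, q3, q4, q6, q7}, so the formula holds at q6.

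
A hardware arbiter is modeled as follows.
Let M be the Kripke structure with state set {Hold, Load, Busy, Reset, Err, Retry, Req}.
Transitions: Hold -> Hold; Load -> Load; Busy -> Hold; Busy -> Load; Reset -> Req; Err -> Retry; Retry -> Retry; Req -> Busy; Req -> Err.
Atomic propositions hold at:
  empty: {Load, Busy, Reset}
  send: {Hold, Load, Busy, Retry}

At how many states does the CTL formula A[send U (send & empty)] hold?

2

Sat(send & empty) = {Load, Busy}
A[send U (send & empty)]: least fixpoint, start Z0 = Sat((send & empty)) = {Load, Busy}, add states in Sat(send) with every successor in Z. Already a fixed point.
Sat(A[send U (send & empty)]) = {Load, Busy}
|Sat(A[send U (send & empty)])| = |{Load, Busy}| = 2.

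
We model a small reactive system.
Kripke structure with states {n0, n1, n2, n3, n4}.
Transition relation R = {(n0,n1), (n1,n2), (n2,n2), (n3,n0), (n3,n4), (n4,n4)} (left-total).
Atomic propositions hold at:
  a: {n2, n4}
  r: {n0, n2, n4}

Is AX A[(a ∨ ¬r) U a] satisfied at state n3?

No

Sat(¬r) = {n1, n3}
Sat(a ∨ ¬r) = {n1, n2, n3, n4}
A[(a ∨ ¬r) U a]: least fixpoint, start Z0 = Sat(a) = {n2, n4}, add states in Sat(a ∨ ¬r) with every successor in Z. Z1 = {n1, n2, n4}; fixed.
Sat(A[(a ∨ ¬r) U a]) = {n1, n2, n4}
Sat(AX A[(a ∨ ¬r) U a]) = {s : every successor in {n1, n2, n4}} = {n0, n1, n2, n4}
n3 ∉ Sat(AX A[(a ∨ ¬r) U a]) = {n0, n1, n2, n4}, so the formula does not hold at n3.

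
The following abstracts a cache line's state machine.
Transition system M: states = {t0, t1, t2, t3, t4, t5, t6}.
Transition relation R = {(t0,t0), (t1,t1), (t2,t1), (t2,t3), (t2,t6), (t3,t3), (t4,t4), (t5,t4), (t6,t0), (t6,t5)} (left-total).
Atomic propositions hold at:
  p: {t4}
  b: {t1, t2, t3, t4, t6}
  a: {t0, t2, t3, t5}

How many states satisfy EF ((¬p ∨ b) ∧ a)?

5

Sat(¬p) = {t0, t1, t2, t3, t5, t6}
Sat(¬p ∨ b) = {t0, t1, t2, t3, t4, t5, t6}
Sat((¬p ∨ b) ∧ a) = {t0, t2, t3, t5}
EF ((¬p ∨ b) ∧ a): least fixpoint, start Z0 = {t0, t2, t3, t5}, add states with some successor in Z. Z1 = {t0, t2, t3, t5, t6}; fixed.
Sat(EF ((¬p ∨ b) ∧ a)) = {t0, t2, t3, t5, t6}
|Sat(EF ((¬p ∨ b) ∧ a))| = |{t0, t2, t3, t5, t6}| = 5.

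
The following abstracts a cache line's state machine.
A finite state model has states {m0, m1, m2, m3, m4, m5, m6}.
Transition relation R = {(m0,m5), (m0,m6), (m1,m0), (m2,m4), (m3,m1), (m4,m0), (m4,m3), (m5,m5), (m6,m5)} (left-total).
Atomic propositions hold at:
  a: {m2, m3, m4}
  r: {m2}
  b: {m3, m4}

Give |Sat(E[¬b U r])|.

1

Sat(¬b) = {m0, m1, m2, m5, m6}
E[¬b U r]: least fixpoint, start Z0 = Sat(r) = {m2}, add states in Sat(¬b) with some successor in Z. Already a fixed point.
Sat(E[¬b U r]) = {m2}
|Sat(E[¬b U r])| = |{m2}| = 1.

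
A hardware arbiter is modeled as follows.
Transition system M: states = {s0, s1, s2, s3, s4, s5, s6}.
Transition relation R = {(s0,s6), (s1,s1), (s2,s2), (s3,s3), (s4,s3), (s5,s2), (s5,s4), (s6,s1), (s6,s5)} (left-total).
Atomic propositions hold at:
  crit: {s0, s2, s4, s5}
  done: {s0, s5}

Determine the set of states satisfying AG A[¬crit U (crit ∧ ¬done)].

Sat(¬crit) = {s1, s3, s6}
Sat(¬done) = {s1, s2, s3, s4, s6}
Sat(crit ∧ ¬done) = {s2, s4}
A[¬crit U (crit ∧ ¬done)]: least fixpoint, start Z0 = Sat((crit ∧ ¬done)) = {s2, s4}, add states in Sat(¬crit) with every successor in Z. Already a fixed point.
Sat(A[¬crit U (crit ∧ ¬done)]) = {s2, s4}
AG A[¬crit U (crit ∧ ¬done)]: greatest fixpoint, start Z0 = {s2, s4}, keep only states in Sat with every successor in Z. Z1 = {s2}; fixed.
Sat(AG A[¬crit U (crit ∧ ¬done)]) = {s2}

{s2}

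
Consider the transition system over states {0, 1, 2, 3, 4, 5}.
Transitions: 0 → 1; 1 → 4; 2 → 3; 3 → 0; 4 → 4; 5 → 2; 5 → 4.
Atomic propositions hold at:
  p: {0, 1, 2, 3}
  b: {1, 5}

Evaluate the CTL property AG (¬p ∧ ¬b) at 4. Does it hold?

Yes

Sat(¬p) = {4, 5}
Sat(¬b) = {0, 2, 3, 4}
Sat(¬p ∧ ¬b) = {4}
AG (¬p ∧ ¬b): greatest fixpoint, start Z0 = {4}, keep only states in Sat with every successor in Z. Already a fixed point.
Sat(AG (¬p ∧ ¬b)) = {4}
4 ∈ Sat(AG (¬p ∧ ¬b)) = {4}, so the formula holds at 4.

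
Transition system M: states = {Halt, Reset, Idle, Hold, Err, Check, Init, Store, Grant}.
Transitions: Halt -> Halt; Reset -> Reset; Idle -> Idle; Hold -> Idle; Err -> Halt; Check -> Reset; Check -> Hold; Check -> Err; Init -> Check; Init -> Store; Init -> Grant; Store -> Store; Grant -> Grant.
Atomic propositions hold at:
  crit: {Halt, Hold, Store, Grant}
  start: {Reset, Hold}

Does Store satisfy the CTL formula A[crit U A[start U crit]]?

A[start U crit]: least fixpoint, start Z0 = Sat(crit) = {Halt, Hold, Store, Grant}, add states in Sat(start) with every successor in Z. Already a fixed point.
Sat(A[start U crit]) = {Halt, Hold, Store, Grant}
A[crit U A[start U crit]]: least fixpoint, start Z0 = Sat(A[start U crit]) = {Halt, Hold, Store, Grant}, add states in Sat(crit) with every successor in Z. Already a fixed point.
Sat(A[crit U A[start U crit]]) = {Halt, Hold, Store, Grant}
Store ∈ Sat(A[crit U A[start U crit]]) = {Halt, Hold, Store, Grant}, so the formula holds at Store.

Yes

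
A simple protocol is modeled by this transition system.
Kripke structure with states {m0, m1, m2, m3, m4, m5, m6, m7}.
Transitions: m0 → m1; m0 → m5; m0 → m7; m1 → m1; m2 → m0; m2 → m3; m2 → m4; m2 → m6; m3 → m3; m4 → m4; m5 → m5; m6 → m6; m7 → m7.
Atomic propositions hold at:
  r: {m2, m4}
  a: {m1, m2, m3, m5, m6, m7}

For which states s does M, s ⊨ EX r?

{m2, m4}

Sat(EX r) = {s : some successor in {m2, m4}} = {m2, m4}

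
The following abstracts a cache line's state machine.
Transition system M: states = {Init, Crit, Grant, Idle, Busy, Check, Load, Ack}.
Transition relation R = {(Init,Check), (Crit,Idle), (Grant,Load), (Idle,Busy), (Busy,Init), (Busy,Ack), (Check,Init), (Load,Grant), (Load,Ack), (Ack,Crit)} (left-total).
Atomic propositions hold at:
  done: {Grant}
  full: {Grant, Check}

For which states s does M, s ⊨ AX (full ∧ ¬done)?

Sat(¬done) = {Init, Crit, Idle, Busy, Check, Load, Ack}
Sat(full ∧ ¬done) = {Check}
Sat(AX (full ∧ ¬done)) = {s : every successor in {Check}} = {Init}

{Init}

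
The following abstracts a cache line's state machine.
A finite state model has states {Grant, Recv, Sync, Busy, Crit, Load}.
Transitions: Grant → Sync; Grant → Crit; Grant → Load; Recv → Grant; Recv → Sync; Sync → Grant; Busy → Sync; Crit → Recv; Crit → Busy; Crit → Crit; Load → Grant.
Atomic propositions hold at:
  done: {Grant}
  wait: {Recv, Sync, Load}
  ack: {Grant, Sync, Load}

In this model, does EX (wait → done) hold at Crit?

Yes

Sat(wait → done) = {Grant, Busy, Crit}
Sat(EX (wait → done)) = {s : some successor in {Grant, Busy, Crit}} = {Grant, Recv, Sync, Crit, Load}
Crit ∈ Sat(EX (wait → done)) = {Grant, Recv, Sync, Crit, Load}, so the formula holds at Crit.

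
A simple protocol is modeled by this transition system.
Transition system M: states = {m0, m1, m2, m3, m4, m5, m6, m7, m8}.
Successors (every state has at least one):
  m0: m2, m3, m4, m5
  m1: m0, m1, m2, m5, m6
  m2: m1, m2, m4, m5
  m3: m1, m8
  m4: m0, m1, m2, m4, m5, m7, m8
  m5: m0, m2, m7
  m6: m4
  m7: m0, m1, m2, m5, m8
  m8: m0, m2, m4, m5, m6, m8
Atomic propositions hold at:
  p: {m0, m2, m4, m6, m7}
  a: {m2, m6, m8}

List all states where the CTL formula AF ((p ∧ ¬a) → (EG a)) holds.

{m1, m2, m3, m5, m6, m8}

Sat(¬a) = {m0, m1, m3, m4, m5, m7}
Sat(p ∧ ¬a) = {m0, m4, m7}
EG a: greatest fixpoint, start Z0 = {m2, m6, m8}, keep only states in Sat with some successor in Z. Z1 = {m2, m8}; fixed.
Sat(EG a) = {m2, m8}
Sat((p ∧ ¬a) → (EG a)) = {m1, m2, m3, m5, m6, m8}
AF ((p ∧ ¬a) → (EG a)): least fixpoint, start Z0 = {m1, m2, m3, m5, m6, m8}, add states with every successor in Z. Already a fixed point.
Sat(AF ((p ∧ ¬a) → (EG a))) = {m1, m2, m3, m5, m6, m8}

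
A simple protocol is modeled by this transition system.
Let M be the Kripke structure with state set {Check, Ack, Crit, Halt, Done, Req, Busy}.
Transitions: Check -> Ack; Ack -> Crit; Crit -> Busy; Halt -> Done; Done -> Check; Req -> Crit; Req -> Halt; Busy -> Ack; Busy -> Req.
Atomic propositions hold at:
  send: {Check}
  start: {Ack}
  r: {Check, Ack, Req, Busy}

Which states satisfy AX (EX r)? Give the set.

{Ack, Crit, Halt, Done}

Sat(EX r) = {s : some successor in {Check, Ack, Req, Busy}} = {Check, Crit, Done, Busy}
Sat(AX (EX r)) = {s : every successor in {Check, Crit, Done, Busy}} = {Ack, Crit, Halt, Done}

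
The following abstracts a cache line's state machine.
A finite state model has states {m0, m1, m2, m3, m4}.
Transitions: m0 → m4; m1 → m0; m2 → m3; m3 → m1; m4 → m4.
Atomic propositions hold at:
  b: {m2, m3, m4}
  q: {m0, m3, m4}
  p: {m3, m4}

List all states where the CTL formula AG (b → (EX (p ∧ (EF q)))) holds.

{m0, m1, m4}

EF q: least fixpoint, start Z0 = {m0, m3, m4}, add states with some successor in Z. Z1 = {m0, m1, m2, m3, m4}; fixed.
Sat(EF q) = {m0, m1, m2, m3, m4}
Sat(p ∧ (EF q)) = {m3, m4}
Sat(EX (p ∧ (EF q))) = {s : some successor in {m3, m4}} = {m0, m2, m4}
Sat(b → (EX (p ∧ (EF q)))) = {m0, m1, m2, m4}
AG (b → (EX (p ∧ (EF q)))): greatest fixpoint, start Z0 = {m0, m1, m2, m4}, keep only states in Sat with every successor in Z. Z1 = {m0, m1, m4}; fixed.
Sat(AG (b → (EX (p ∧ (EF q))))) = {m0, m1, m4}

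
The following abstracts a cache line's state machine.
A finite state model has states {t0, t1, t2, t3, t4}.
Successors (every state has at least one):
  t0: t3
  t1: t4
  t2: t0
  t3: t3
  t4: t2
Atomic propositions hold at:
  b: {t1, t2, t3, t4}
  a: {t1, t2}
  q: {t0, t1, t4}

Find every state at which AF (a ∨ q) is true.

{t0, t1, t2, t4}

Sat(a ∨ q) = {t0, t1, t2, t4}
AF (a ∨ q): least fixpoint, start Z0 = {t0, t1, t2, t4}, add states with every successor in Z. Already a fixed point.
Sat(AF (a ∨ q)) = {t0, t1, t2, t4}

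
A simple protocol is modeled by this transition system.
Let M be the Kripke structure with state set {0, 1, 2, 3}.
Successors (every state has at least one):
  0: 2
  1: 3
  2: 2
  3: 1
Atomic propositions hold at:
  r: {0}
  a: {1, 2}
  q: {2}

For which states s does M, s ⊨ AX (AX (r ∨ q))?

Sat(r ∨ q) = {0, 2}
Sat(AX (r ∨ q)) = {s : every successor in {0, 2}} = {0, 2}
Sat(AX (AX (r ∨ q))) = {s : every successor in {0, 2}} = {0, 2}

{0, 2}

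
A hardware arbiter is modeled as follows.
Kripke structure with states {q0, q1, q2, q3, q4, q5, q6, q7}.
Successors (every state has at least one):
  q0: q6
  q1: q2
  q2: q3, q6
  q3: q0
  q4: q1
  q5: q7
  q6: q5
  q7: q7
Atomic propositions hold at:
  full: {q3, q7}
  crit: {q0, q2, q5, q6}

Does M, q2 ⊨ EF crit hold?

EF crit: least fixpoint, start Z0 = {q0, q2, q5, q6}, add states with some successor in Z. Z1 = {q0, q1, q2, q3, q5, q6}; Z2 = {q0, q1, q2, q3, q4, q5, q6}; fixed.
Sat(EF crit) = {q0, q1, q2, q3, q4, q5, q6}
q2 ∈ Sat(EF crit) = {q0, q1, q2, q3, q4, q5, q6}, so the formula holds at q2.

Yes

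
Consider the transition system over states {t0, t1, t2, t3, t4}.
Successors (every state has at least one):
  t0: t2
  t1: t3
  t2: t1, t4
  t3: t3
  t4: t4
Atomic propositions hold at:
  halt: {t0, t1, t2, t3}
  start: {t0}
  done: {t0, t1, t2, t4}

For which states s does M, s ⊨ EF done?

EF done: least fixpoint, start Z0 = {t0, t1, t2, t4}, add states with some successor in Z. Already a fixed point.
Sat(EF done) = {t0, t1, t2, t4}

{t0, t1, t2, t4}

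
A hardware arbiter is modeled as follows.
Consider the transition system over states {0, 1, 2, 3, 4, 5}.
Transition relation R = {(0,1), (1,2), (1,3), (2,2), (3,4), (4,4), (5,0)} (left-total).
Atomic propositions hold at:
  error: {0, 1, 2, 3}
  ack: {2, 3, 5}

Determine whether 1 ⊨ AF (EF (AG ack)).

Yes

AG ack: greatest fixpoint, start Z0 = {2, 3, 5}, keep only states in Sat with every successor in Z. Z1 = {2}; fixed.
Sat(AG ack) = {2}
EF (AG ack): least fixpoint, start Z0 = {2}, add states with some successor in Z. Z1 = {1, 2}; Z2 = {0, 1, 2}; Z3 = {0, 1, 2, 5}; fixed.
Sat(EF (AG ack)) = {0, 1, 2, 5}
AF (EF (AG ack)): least fixpoint, start Z0 = {0, 1, 2, 5}, add states with every successor in Z. Already a fixed point.
Sat(AF (EF (AG ack))) = {0, 1, 2, 5}
1 ∈ Sat(AF (EF (AG ack))) = {0, 1, 2, 5}, so the formula holds at 1.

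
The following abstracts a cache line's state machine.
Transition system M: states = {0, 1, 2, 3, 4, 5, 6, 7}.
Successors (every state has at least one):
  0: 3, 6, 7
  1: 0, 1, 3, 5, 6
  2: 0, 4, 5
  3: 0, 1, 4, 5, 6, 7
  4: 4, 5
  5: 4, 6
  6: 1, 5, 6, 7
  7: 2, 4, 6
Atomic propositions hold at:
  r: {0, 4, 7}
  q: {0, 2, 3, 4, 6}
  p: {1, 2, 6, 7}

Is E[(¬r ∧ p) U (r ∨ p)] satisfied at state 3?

No

Sat(¬r) = {1, 2, 3, 5, 6}
Sat(¬r ∧ p) = {1, 2, 6}
Sat(r ∨ p) = {0, 1, 2, 4, 6, 7}
E[(¬r ∧ p) U (r ∨ p)]: least fixpoint, start Z0 = Sat((r ∨ p)) = {0, 1, 2, 4, 6, 7}, add states in Sat(¬r ∧ p) with some successor in Z. Already a fixed point.
Sat(E[(¬r ∧ p) U (r ∨ p)]) = {0, 1, 2, 4, 6, 7}
3 ∉ Sat(E[(¬r ∧ p) U (r ∨ p)]) = {0, 1, 2, 4, 6, 7}, so the formula does not hold at 3.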